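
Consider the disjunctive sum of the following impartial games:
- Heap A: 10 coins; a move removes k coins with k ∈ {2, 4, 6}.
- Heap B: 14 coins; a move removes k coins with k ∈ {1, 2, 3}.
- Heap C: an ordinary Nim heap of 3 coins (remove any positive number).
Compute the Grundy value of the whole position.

0

For heap A, compute g(0), g(1), … with moves {2, 4, 6}:
k:     0  1  2  3  4  5  6  7  8  9 10
g(k):  0  0  1  1  2  2  3  3  0  0  1
So g(10) = 1.
For heap B, compute g(0), g(1), … with moves {1, 2, 3}:
g(0) = mex{} = 0
g(1) = mex{0} = 1
g(2) = mex{0,1} = 2
g(3) = mex{0,1,2} = 3
g(4) = mex{1,2,3} = 0
g(5) = mex{0,2,3} = 1
g(6) = mex{0,1,3} = 2
g(7) = mex{0,1,2} = 3
g(8) = mex{1,2,3} = 0
g(9) = mex{0,2,3} = 1
g(10) = mex{0,1,3} = 2
g(11) = mex{0,1,2} = 3
g(12) = mex{1,2,3} = 0
g(13) = mex{0,2,3} = 1
g(14) = mex{0,1,3} = 2
So g(14) = 2.
Heap C is a plain Nim heap of size 3, so its Grundy value is 3.
The value of a disjunctive sum is the nim-sum of the parts.
Combined value = 1 ⊕ 2 ⊕ 3 = 0.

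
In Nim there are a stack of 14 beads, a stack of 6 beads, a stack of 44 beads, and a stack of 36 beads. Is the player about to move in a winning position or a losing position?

Losing position

Write each in binary and XOR column by column:
  001110  (14)
  000110  (6)
  101100  (44)
  100100  (36)
  ------
  000000  (0)
The nim-sum is 0, so this is a P-position: the player to move is in a losing position under optimal play.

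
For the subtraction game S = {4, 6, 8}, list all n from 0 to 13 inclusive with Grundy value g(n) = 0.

0, 1, 2, 3, 12, 13

Build the Grundy sequence with g(k) = mex{g(k−s) : s ∈ {4, 6, 8}, s ≤ k}:
g(0) = mex{} = 0
g(1) = mex{} = 0
g(2) = mex{} = 0
g(3) = mex{} = 0
g(4) = mex{0} = 1
g(5) = mex{0} = 1
g(6) = mex{0} = 1
g(7) = mex{0} = 1
g(8) = mex{0,1} = 2
g(9) = mex{0,1} = 2
g(10) = mex{0,1} = 2
g(11) = mex{0,1} = 2
g(12) = mex{1,2} = 0
g(13) = mex{1,2} = 0
The P-positions (g = 0) in 0..13 are 0, 1, 2, 3, 12, 13.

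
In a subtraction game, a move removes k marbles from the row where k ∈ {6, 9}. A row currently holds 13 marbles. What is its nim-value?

2

Build the Grundy sequence with g(k) = mex{g(k−s) : s ∈ {6, 9}, s ≤ k}:
g(0) = mex{} = 0
g(1) = mex{} = 0
g(2) = mex{} = 0
g(3) = mex{} = 0
g(4) = mex{} = 0
g(5) = mex{} = 0
g(6) = mex{0} = 1
g(7) = mex{0} = 1
g(8) = mex{0} = 1
g(9) = mex{0} = 1
g(10) = mex{0} = 1
g(11) = mex{0} = 1
g(12) = mex{0,1} = 2
g(13) = mex{0,1} = 2
So g(13) = 2.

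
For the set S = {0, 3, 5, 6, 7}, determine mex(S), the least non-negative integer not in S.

1

0 is in the set but 1 is not, so the mex is 1.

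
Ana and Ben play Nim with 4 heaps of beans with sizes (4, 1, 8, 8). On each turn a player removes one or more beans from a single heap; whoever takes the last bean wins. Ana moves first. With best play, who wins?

Write each in binary and XOR column by column:
  0100  (4)
  0001  (1)
  1000  (8)
  1000  (8)
  ----
  0101  (5)
The nim-sum is 5 ≠ 0, so this is an N-position: the player to move can win; Ana has a winning move.

Ana wins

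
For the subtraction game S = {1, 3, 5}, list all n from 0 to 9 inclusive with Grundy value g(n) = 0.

0, 2, 4, 6, 8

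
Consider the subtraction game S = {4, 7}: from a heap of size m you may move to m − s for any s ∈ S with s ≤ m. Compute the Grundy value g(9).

2

Build the Grundy sequence with g(k) = mex{g(k−s) : s ∈ {4, 7}, s ≤ k}:
g(0) = mex{} = 0
g(1) = mex{} = 0
g(2) = mex{} = 0
g(3) = mex{} = 0
g(4) = mex{0} = 1
g(5) = mex{0} = 1
g(6) = mex{0} = 1
g(7) = mex{0} = 1
g(8) = mex{0,1} = 2
g(9) = mex{0,1} = 2
So g(9) = 2.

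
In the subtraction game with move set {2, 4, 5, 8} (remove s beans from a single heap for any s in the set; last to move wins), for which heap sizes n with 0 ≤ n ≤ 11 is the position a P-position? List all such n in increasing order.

0, 1, 7, 10

Compute g(0), g(1), … for moves {2, 4, 5, 8}:
k:     0  1  2  3  4  5  6  7  8  9 10 11
g(k):  0  0  1  1  2  2  3  0  4  1  0  2
The P-positions (g = 0) in 0..11 are 0, 1, 7, 10.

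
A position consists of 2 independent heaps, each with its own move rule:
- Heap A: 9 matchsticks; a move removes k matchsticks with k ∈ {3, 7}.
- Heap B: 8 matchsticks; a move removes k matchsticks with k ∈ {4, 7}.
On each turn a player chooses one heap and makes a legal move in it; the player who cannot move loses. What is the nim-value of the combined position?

3

Build the Grundy sequence for heap A with g(k) = mex{g(k−s) : s ∈ {3, 7}, s ≤ k}:
k:     0  1  2  3  4  5  6  7  8  9
g(k):  0  0  0  1  1  1  0  2  2  1
So g(9) = 1.
Grundy values for heap B (subtraction set {4, 7}):
k:     0  1  2  3  4  5  6  7  8
g(k):  0  0  0  0  1  1  1  1  2
So g(8) = 2.
By the Sprague-Grundy theorem, the Grundy value of a sum of independent games is the XOR of the component values.
Combined value = 1 XOR 2 = 3.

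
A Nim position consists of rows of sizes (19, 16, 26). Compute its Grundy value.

25

Compute the nim-sum pairwise:
19 ^ 16 = 3
3 ^ 26 = 25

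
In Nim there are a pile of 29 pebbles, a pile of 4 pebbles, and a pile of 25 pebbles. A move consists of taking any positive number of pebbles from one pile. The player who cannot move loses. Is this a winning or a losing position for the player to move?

Losing position

Nim-sum: 29 ^ 4 ^ 25 = 0.
The nim-sum is 0, so this is a P-position: the player to move is in a losing position under optimal play.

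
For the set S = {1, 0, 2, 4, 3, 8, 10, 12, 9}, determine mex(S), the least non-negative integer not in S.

5

The values 0, 1, 2, 3, 4 are all present; 5 is the first non-negative integer missing from the set.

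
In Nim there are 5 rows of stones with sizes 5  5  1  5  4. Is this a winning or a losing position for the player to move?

Losing position

Nim-sum: 5 ^ 5 ^ 1 ^ 5 ^ 4 = 0.
The nim-sum is 0, so this is a P-position: the player to move is in a losing position under optimal play.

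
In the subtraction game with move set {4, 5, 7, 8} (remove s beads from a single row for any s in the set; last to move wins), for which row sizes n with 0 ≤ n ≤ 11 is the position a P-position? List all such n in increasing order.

Grundy values for subtraction set {4, 5, 7, 8}:
k:     0  1  2  3  4  5  6  7  8  9 10 11
g(k):  0  0  0  0  1  1  1  1  2  2  2  2
The P-positions (g = 0) in 0..11 are 0, 1, 2, 3.

0, 1, 2, 3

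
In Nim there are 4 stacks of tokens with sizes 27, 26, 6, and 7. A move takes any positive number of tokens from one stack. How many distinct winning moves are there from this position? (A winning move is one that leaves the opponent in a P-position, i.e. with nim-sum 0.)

0

Nim-sum: 27 ⊕ 26 ⊕ 6 ⊕ 7 = 0.
The nim-sum is already 0, so every move leaves a nonzero nim-sum — there are no winning moves.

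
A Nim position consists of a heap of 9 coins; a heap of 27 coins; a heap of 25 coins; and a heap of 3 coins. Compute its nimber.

Compute the nim-sum pairwise:
9 ^ 27 = 18
18 ^ 25 = 11
11 ^ 3 = 8

8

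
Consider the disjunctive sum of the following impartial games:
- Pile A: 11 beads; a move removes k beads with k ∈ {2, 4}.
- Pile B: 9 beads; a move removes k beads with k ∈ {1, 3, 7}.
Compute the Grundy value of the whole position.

3

Build the Grundy sequence for pile A with g(k) = mex{g(k−s) : s ∈ {2, 4}, s ≤ k}:
g(0) = mex{} = 0
g(1) = mex{} = 0
g(2) = mex{0} = 1
g(3) = mex{0} = 1
g(4) = mex{0,1} = 2
g(5) = mex{0,1} = 2
g(6) = mex{1,2} = 0
g(7) = mex{1,2} = 0
g(8) = mex{0,2} = 1
g(9) = mex{0,2} = 1
g(10) = mex{0,1} = 2
g(11) = mex{0,1} = 2
So g(11) = 2.
Grundy values for pile B (subtraction set {1, 3, 7}):
k:     0  1  2  3  4  5  6  7  8  9
g(k):  0  1  0  1  0  1  0  1  0  1
So g(9) = 1.
The value of a disjunctive sum is the nim-sum of the parts.
Combined value = 2 ⊕ 1 = 3.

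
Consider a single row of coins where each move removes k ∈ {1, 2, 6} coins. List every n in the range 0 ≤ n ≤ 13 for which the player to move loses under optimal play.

0, 3, 7, 10

Grundy values for subtraction set {1, 2, 6}:
k:     0  1  2  3  4  5  6  7  8  9 10 11 12 13
g(k):  0  1  2  0  1  2  3  0  1  2  0  1  2  3
The P-positions (g = 0) in 0..13 are 0, 3, 7, 10.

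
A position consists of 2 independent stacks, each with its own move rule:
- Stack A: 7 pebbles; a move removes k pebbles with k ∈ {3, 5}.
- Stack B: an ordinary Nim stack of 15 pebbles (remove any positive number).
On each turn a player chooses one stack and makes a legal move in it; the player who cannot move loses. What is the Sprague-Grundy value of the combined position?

Grundy values for stack A (subtraction set {3, 5}):
k:     0  1  2  3  4  5  6  7
g(k):  0  0  0  1  1  1  2  2
So g(7) = 2.
Stack B is a plain Nim stack of size 15, so its Grundy value is 15.
By the Sprague-Grundy theorem, the Grundy value of a sum of independent games is the XOR of the component values.
Combined value = 2 XOR 15 = 13.

13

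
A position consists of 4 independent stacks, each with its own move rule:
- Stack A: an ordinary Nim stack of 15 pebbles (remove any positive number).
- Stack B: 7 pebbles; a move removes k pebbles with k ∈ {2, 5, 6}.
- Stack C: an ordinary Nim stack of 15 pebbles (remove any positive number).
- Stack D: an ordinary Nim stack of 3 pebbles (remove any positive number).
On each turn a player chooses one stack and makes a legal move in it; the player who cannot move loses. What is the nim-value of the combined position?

Stack A is a plain Nim stack of size 15, so its Grundy value is 15.
Build the Grundy sequence for stack B with g(k) = mex{g(k−s) : s ∈ {2, 5, 6}, s ≤ k}:
g(0) = mex{} = 0
g(1) = mex{} = 0
g(2) = mex{0} = 1
g(3) = mex{0} = 1
g(4) = mex{1} = 0
g(5) = mex{0,1} = 2
g(6) = mex{0} = 1
g(7) = mex{0,1,2} = 3
So g(7) = 3.
Stack C is a plain Nim stack of size 15, so its Grundy value is 15.
Stack D is a plain Nim stack of size 3, so its Grundy value is 3.
By the Sprague-Grundy theorem, the Grundy value of a sum of independent games is the XOR of the component values.
Combined value = 15 ⊕ 3 ⊕ 15 ⊕ 3 = 0.

0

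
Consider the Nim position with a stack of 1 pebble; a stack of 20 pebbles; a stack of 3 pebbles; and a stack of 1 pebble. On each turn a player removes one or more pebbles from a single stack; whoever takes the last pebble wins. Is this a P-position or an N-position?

Write each in binary and XOR column by column:
  00001  (1)
  10100  (20)
  00011  (3)
  00001  (1)
  -----
  10111  (23)
The nim-sum is 23 ≠ 0, so this is an N-position: the player to move can win.

N-position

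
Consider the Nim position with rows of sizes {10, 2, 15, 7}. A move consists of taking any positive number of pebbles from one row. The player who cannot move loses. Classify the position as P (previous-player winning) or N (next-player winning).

P-position

Compute the nim-sum pairwise:
10 ^ 2 = 8
8 ^ 15 = 7
7 ^ 7 = 0
The nim-sum is 0, so this is a P-position: the player to move is in a losing position under optimal play.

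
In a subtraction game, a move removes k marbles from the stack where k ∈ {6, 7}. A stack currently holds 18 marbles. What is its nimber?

0

Compute g(0), g(1), … for moves {6, 7}:
k:     0  1  2  3  4  5  6  7  8  9 10 11 12 13 14 15 16 17 18
g(k):  0  0  0  0  0  0  1  1  1  1  1  1  2  0  0  0  0  0  0
So g(18) = 0.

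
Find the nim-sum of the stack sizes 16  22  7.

Nim-sum: 16 ^ 22 ^ 7 = 1.

1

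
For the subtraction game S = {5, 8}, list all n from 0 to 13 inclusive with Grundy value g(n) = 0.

0, 1, 2, 3, 4, 13

Build the Grundy sequence with g(k) = mex{g(k−s) : s ∈ {5, 8}, s ≤ k}:
g(0) = mex{} = 0
g(1) = mex{} = 0
g(2) = mex{} = 0
g(3) = mex{} = 0
g(4) = mex{} = 0
g(5) = mex{0} = 1
g(6) = mex{0} = 1
g(7) = mex{0} = 1
g(8) = mex{0} = 1
g(9) = mex{0} = 1
g(10) = mex{0,1} = 2
g(11) = mex{0,1} = 2
g(12) = mex{0,1} = 2
g(13) = mex{1} = 0
The P-positions (g = 0) in 0..13 are 0, 1, 2, 3, 4, 13.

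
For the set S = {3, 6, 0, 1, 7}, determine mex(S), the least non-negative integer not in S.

The values 0, 1 are all present; 2 is the first non-negative integer missing from the set.

2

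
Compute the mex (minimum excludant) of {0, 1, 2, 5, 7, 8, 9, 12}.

The values 0, 1, 2 are all present; 3 is the first non-negative integer missing from the set.

3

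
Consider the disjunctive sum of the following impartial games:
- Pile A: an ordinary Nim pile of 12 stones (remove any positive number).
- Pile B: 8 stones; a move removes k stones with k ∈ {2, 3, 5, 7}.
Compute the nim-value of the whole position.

8

Pile A is a plain Nim pile of size 12, so its Grundy value is 12.
For pile B, compute g(0), g(1), … with moves {2, 3, 5, 7}:
k:     0  1  2  3  4  5  6  7  8
g(k):  0  0  1  1  2  2  3  3  4
So g(8) = 4.
The value of a disjunctive sum is the nim-sum of the parts.
Combined value = 12 XOR 4 = 8.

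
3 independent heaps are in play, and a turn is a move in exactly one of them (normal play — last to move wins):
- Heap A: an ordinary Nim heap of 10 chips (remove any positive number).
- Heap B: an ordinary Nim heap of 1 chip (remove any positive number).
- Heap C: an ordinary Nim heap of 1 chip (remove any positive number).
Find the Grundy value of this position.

10

Heap A is a plain Nim heap of size 10, so its Grundy value is 10.
Heap B is a plain Nim heap of size 1, so its Grundy value is 1.
Heap C is a plain Nim heap of size 1, so its Grundy value is 1.
By the Sprague-Grundy theorem, the Grundy value of a sum of independent games is the XOR of the component values.
Combined value = 10 ⊕ 1 ⊕ 1 = 10.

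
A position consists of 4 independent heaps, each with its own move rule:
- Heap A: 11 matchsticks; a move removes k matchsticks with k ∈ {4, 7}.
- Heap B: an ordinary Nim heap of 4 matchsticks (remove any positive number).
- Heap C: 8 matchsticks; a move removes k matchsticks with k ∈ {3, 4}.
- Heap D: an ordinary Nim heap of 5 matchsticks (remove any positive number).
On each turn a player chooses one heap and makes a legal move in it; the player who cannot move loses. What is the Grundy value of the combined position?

Build the Grundy sequence for heap A with g(k) = mex{g(k−s) : s ∈ {4, 7}, s ≤ k}:
k:     0  1  2  3  4  5  6  7  8  9 10 11
g(k):  0  0  0  0  1  1  1  1  2  2  2  0
So g(11) = 0.
Heap B is a plain Nim heap of size 4, so its Grundy value is 4.
Grundy values for heap C (subtraction set {3, 4}):
k:     0  1  2  3  4  5  6  7  8
g(k):  0  0  0  1  1  1  2  0  0
So g(8) = 0.
Heap D is a plain Nim heap of size 5, so its Grundy value is 5.
The value of a disjunctive sum is the nim-sum of the parts.
Combined value = 0 ⊕ 4 ⊕ 0 ⊕ 5 = 1.

1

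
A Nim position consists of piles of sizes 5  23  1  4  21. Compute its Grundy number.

2

Nim-sum: 5 ⊕ 23 ⊕ 1 ⊕ 4 ⊕ 21 = 2.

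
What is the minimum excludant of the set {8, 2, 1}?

0

0 is not in the set, so the mex is 0.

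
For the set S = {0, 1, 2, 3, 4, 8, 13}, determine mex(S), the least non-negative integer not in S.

5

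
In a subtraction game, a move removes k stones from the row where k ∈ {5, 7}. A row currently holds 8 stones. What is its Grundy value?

1

Build the Grundy sequence with g(k) = mex{g(k−s) : s ∈ {5, 7}, s ≤ k}:
k:     0  1  2  3  4  5  6  7  8
g(k):  0  0  0  0  0  1  1  1  1
So g(8) = 1.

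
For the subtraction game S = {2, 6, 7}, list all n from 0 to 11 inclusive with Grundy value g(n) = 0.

0, 1, 4, 5, 9

Compute g(0), g(1), … for moves {2, 6, 7}:
g(0) = mex{} = 0
g(1) = mex{} = 0
g(2) = mex{0} = 1
g(3) = mex{0} = 1
g(4) = mex{1} = 0
g(5) = mex{1} = 0
g(6) = mex{0} = 1
g(7) = mex{0} = 1
g(8) = mex{0,1} = 2
g(9) = mex{1} = 0
g(10) = mex{0,1,2} = 3
g(11) = mex{0} = 1
The P-positions (g = 0) in 0..11 are 0, 1, 4, 5, 9.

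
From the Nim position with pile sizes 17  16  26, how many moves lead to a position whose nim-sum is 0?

Nim-sum: 17 XOR 16 XOR 26 = 27.
The overall nim-sum is X = 27. A pile of size p has a winning move iff p XOR X < p (reduce it to p XOR X).
  17: 17 XOR 27 = 10 < 17 — winning move (to 10).
  16: 16 XOR 27 = 11 < 16 — winning move (to 11).
  26: 26 XOR 27 = 1 < 26 — winning move (to 1).
That gives 3 winning moves.

3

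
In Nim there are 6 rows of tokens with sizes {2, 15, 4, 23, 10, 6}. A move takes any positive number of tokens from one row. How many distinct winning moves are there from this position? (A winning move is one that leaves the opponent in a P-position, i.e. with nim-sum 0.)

1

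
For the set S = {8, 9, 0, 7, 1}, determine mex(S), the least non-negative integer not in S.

2

The values 0, 1 are all present; 2 is the first non-negative integer missing from the set.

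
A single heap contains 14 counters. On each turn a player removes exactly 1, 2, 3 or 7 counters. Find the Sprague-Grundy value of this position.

2

Compute g(0), g(1), … for moves {1, 2, 3, 7}:
k:     0  1  2  3  4  5  6  7  8  9 10 11 12 13 14
g(k):  0  1  2  3  0  1  2  3  0  1  2  3  0  1  2
So g(14) = 2.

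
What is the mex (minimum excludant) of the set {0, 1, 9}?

2

The values 0, 1 are all present; 2 is the first non-negative integer missing from the set.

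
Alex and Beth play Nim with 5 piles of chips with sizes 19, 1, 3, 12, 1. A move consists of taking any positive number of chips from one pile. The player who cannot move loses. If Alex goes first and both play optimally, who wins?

Write each in binary and XOR column by column:
  10011  (19)
  00001  (1)
  00011  (3)
  01100  (12)
  00001  (1)
  -----
  11100  (28)
The nim-sum is 28 ≠ 0, so this is an N-position: the player to move can win; Alex has a winning move.

Alex wins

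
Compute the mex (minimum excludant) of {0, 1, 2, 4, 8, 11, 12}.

The values 0, 1, 2 are all present; 3 is the first non-negative integer missing from the set.

3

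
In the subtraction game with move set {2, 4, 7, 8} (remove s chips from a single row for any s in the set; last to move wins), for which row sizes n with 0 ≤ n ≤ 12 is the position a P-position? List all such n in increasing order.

0, 1, 6, 11, 12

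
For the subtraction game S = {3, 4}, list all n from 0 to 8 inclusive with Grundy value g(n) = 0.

0, 1, 2, 7, 8

Grundy values for subtraction set {3, 4}:
k:     0  1  2  3  4  5  6  7  8
g(k):  0  0  0  1  1  1  2  0  0
The P-positions (g = 0) in 0..8 are 0, 1, 2, 7, 8.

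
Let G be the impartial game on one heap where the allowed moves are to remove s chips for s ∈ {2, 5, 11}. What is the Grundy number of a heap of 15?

Compute g(0), g(1), … for moves {2, 5, 11}:
k:     0  1  2  3  4  5  6  7  8  9 10 11 12 13 14 15
g(k):  0  0  1  1  0  2  1  0  0  1  1  2  2  3  0  2
So g(15) = 2.

2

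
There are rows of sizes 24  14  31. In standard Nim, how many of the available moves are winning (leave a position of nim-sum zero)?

3

Write each in binary and XOR column by column:
  11000  (24)
  01110  (14)
  11111  (31)
  -----
  01001  (9)
The overall nim-sum is X = 9. A row of size p has a winning move iff p XOR X < p (reduce it to p XOR X).
  24: 24 XOR 9 = 17 < 24 — winning move (to 17).
  14: 14 XOR 9 = 7 < 14 — winning move (to 7).
  31: 31 XOR 9 = 22 < 31 — winning move (to 22).
That gives 3 winning moves.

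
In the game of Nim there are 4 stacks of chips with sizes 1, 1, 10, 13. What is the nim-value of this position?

Compute the nim-sum pairwise:
1 XOR 1 = 0
0 XOR 10 = 10
10 XOR 13 = 7

7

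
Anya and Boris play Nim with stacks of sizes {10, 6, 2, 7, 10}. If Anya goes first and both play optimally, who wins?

Anya wins

Compute the nim-sum pairwise:
10 ^ 6 = 12
12 ^ 2 = 14
14 ^ 7 = 9
9 ^ 10 = 3
The nim-sum is 3 ≠ 0, so this is an N-position: the player to move can win; Anya has a winning move.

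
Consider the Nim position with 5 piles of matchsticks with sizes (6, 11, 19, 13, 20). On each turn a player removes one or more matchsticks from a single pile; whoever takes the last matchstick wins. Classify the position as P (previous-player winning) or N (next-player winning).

N-position

Compute the nim-sum pairwise:
6 XOR 11 = 13
13 XOR 19 = 30
30 XOR 13 = 19
19 XOR 20 = 7
The nim-sum is 7 ≠ 0, so this is an N-position: the player to move can win.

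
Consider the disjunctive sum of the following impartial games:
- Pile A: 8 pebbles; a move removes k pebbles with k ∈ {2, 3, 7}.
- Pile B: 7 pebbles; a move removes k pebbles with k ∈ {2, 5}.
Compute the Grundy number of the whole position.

1

For pile A, compute g(0), g(1), … with moves {2, 3, 7}:
k:     0  1  2  3  4  5  6  7  8
g(k):  0  0  1  1  2  0  0  1  1
So g(8) = 1.
Build the Grundy sequence for pile B with g(k) = mex{g(k−s) : s ∈ {2, 5}, s ≤ k}:
g(0) = mex{} = 0
g(1) = mex{} = 0
g(2) = mex{0} = 1
g(3) = mex{0} = 1
g(4) = mex{1} = 0
g(5) = mex{0,1} = 2
g(6) = mex{0} = 1
g(7) = mex{1,2} = 0
So g(7) = 0.
The value of a disjunctive sum is the nim-sum of the parts.
Combined value = 1 ⊕ 0 = 1.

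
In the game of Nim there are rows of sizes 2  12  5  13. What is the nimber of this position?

6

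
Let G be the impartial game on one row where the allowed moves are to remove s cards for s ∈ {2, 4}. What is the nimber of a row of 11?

Grundy values for subtraction set {2, 4}:
k:     0  1  2  3  4  5  6  7  8  9 10 11
g(k):  0  0  1  1  2  2  0  0  1  1  2  2
So g(11) = 2.

2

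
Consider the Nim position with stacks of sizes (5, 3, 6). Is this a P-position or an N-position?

P-position

In binary:
  101  (5)
  011  (3)
  110  (6)
  ---
  000  (0)
The nim-sum is 0, so this is a P-position: the player to move is in a losing position under optimal play.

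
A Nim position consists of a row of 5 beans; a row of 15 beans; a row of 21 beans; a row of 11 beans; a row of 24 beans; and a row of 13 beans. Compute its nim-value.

1

Nim-sum: 5 ⊕ 15 ⊕ 21 ⊕ 11 ⊕ 24 ⊕ 13 = 1.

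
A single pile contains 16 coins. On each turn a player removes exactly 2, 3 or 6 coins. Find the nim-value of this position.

1

Build the Grundy sequence with g(k) = mex{g(k−s) : s ∈ {2, 3, 6}, s ≤ k}:
k:     0  1  2  3  4  5  6  7  8  9 10 11 12 13 14 15 16
g(k):  0  0  1  1  2  0  3  1  2  0  0  1  1  2  0  3  1
So g(16) = 1.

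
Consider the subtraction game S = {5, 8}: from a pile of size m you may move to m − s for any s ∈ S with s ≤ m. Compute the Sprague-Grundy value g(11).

2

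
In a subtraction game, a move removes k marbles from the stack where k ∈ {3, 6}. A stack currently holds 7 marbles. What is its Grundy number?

Build the Grundy sequence with g(k) = mex{g(k−s) : s ∈ {3, 6}, s ≤ k}:
k:     0  1  2  3  4  5  6  7
g(k):  0  0  0  1  1  1  2  2
So g(7) = 2.

2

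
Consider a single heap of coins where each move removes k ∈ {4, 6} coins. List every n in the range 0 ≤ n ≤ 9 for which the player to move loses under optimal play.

0, 1, 2, 3

Build the Grundy sequence with g(k) = mex{g(k−s) : s ∈ {4, 6}, s ≤ k}:
k:     0  1  2  3  4  5  6  7  8  9
g(k):  0  0  0  0  1  1  1  1  2  2
The P-positions (g = 0) in 0..9 are 0, 1, 2, 3.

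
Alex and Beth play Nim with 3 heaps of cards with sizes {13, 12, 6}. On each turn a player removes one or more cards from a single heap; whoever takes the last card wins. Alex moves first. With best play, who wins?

Bitwise XOR of the heap sizes:
  1101  (13)
  1100  (12)
  0110  (6)
  ----
  0111  (7)
The nim-sum is 7 ≠ 0, so this is an N-position: the player to move can win; Alex has a winning move.

Alex wins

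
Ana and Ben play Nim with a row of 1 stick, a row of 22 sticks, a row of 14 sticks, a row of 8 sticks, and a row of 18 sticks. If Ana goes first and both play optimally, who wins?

Ana wins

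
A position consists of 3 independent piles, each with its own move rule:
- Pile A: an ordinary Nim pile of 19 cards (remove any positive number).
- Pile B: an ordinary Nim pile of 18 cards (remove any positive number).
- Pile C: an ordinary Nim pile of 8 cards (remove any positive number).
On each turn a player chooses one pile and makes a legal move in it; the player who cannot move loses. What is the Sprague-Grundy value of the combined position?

Pile A is a plain Nim pile of size 19, so its Grundy value is 19.
Pile B is a plain Nim pile of size 18, so its Grundy value is 18.
Pile C is a plain Nim pile of size 8, so its Grundy value is 8.
The value of a disjunctive sum is the nim-sum of the parts.
Combined value = 19 XOR 18 XOR 8 = 9.

9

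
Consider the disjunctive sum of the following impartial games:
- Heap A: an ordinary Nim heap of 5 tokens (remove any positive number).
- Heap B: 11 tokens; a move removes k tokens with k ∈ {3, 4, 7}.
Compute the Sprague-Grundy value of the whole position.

5

Heap A is a plain Nim heap of size 5, so its Grundy value is 5.
Build the Grundy sequence for heap B with g(k) = mex{g(k−s) : s ∈ {3, 4, 7}, s ≤ k}:
k:     0  1  2  3  4  5  6  7  8  9 10 11
g(k):  0  0  0  1  1  1  2  2  2  3  0  0
So g(11) = 0.
By the Sprague-Grundy theorem, the Grundy value of a sum of independent games is the XOR of the component values.
Combined value = 5 ⊕ 0 = 5.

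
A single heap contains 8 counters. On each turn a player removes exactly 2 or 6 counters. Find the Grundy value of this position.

Build the Grundy sequence with g(k) = mex{g(k−s) : s ∈ {2, 6}, s ≤ k}:
g(0) = mex{} = 0
g(1) = mex{} = 0
g(2) = mex{0} = 1
g(3) = mex{0} = 1
g(4) = mex{1} = 0
g(5) = mex{1} = 0
g(6) = mex{0} = 1
g(7) = mex{0} = 1
g(8) = mex{1} = 0
So g(8) = 0.

0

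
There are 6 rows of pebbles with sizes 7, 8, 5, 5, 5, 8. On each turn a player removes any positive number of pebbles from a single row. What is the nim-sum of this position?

2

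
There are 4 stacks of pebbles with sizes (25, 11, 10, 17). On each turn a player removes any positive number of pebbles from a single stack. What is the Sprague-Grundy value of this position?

9

Compute the nim-sum pairwise:
25 ^ 11 = 18
18 ^ 10 = 24
24 ^ 17 = 9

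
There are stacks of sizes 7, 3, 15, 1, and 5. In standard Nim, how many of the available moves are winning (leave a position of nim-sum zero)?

1

Nim-sum: 7 XOR 3 XOR 15 XOR 1 XOR 5 = 15.
The overall nim-sum is X = 15. A stack of size p has a winning move iff p XOR X < p (reduce it to p XOR X).
  7: 7 XOR 15 = 8 ≥ 7 — no move.
  3: 3 XOR 15 = 12 ≥ 3 — no move.
  15: 15 XOR 15 = 0 < 15 — winning move (to 0).
  1: 1 XOR 15 = 14 ≥ 1 — no move.
  5: 5 XOR 15 = 10 ≥ 5 — no move.
That gives 1 winning move.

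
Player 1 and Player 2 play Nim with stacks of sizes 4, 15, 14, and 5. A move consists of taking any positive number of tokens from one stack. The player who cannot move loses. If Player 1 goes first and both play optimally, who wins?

Player 2 wins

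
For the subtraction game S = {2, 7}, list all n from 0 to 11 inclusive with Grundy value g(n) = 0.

0, 1, 4, 5, 9, 10

Build the Grundy sequence with g(k) = mex{g(k−s) : s ∈ {2, 7}, s ≤ k}:
g(0) = mex{} = 0
g(1) = mex{} = 0
g(2) = mex{0} = 1
g(3) = mex{0} = 1
g(4) = mex{1} = 0
g(5) = mex{1} = 0
g(6) = mex{0} = 1
g(7) = mex{0} = 1
g(8) = mex{0,1} = 2
g(9) = mex{1} = 0
g(10) = mex{1,2} = 0
g(11) = mex{0} = 1
The P-positions (g = 0) in 0..11 are 0, 1, 4, 5, 9, 10.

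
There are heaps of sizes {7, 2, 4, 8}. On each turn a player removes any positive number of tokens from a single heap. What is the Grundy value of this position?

9

Nim-sum: 7 ⊕ 2 ⊕ 4 ⊕ 8 = 9.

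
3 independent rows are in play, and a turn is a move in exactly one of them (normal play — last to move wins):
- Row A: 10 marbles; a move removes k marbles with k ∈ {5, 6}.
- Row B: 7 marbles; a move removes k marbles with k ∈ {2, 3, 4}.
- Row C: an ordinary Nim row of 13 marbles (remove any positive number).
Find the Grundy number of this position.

15

Grundy values for row A (subtraction set {5, 6}):
k:     0  1  2  3  4  5  6  7  8  9 10
g(k):  0  0  0  0  0  1  1  1  1  1  2
So g(10) = 2.
Build the Grundy sequence for row B with g(k) = mex{g(k−s) : s ∈ {2, 3, 4}, s ≤ k}:
k:     0  1  2  3  4  5  6  7
g(k):  0  0  1  1  2  2  0  0
So g(7) = 0.
Row C is a plain Nim row of size 13, so its Grundy value is 13.
The value of a disjunctive sum is the nim-sum of the parts.
Combined value = 2 ⊕ 0 ⊕ 13 = 15.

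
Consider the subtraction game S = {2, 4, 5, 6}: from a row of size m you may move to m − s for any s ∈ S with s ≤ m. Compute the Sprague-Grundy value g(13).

Compute g(0), g(1), … for moves {2, 4, 5, 6}:
g(0) = mex{} = 0
g(1) = mex{} = 0
g(2) = mex{0} = 1
g(3) = mex{0} = 1
g(4) = mex{0,1} = 2
g(5) = mex{0,1} = 2
g(6) = mex{0,1,2} = 3
g(7) = mex{0,1,2} = 3
g(8) = mex{1,2,3} = 0
g(9) = mex{1,2,3} = 0
g(10) = mex{0,2,3} = 1
g(11) = mex{0,2,3} = 1
g(12) = mex{0,1,3} = 2
g(13) = mex{0,1,3} = 2
So g(13) = 2.

2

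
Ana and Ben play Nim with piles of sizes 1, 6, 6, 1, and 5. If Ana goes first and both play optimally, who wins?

Nim-sum: 1 ⊕ 6 ⊕ 6 ⊕ 1 ⊕ 5 = 5.
The nim-sum is 5 ≠ 0, so this is an N-position: the player to move can win; Ana has a winning move.

Ana wins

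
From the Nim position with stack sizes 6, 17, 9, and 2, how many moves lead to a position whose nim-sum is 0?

Nim-sum: 6 ^ 17 ^ 9 ^ 2 = 28.
The overall nim-sum is X = 28. A stack of size p has a winning move iff p XOR X < p (reduce it to p XOR X).
  6: 6 XOR 28 = 26 ≥ 6 — no move.
  17: 17 XOR 28 = 13 < 17 — winning move (to 13).
  9: 9 XOR 28 = 21 ≥ 9 — no move.
  2: 2 XOR 28 = 30 ≥ 2 — no move.
That gives 1 winning move.

1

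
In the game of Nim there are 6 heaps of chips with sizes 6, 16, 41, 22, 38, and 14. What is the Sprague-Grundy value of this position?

Compute the nim-sum pairwise:
6 XOR 16 = 22
22 XOR 41 = 63
63 XOR 22 = 41
41 XOR 38 = 15
15 XOR 14 = 1

1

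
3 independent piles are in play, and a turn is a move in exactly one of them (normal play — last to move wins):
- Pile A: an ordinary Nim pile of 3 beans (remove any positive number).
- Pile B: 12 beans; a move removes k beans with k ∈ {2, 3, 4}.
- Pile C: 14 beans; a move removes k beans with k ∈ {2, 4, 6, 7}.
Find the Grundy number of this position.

1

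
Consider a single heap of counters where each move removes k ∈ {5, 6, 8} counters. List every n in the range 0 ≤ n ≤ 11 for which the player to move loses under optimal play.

0, 1, 2, 3, 4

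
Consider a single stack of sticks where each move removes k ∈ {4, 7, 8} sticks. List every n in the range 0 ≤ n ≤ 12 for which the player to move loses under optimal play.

0, 1, 2, 3, 12

Compute g(0), g(1), … for moves {4, 7, 8}:
g(0) = mex{} = 0
g(1) = mex{} = 0
g(2) = mex{} = 0
g(3) = mex{} = 0
g(4) = mex{0} = 1
g(5) = mex{0} = 1
g(6) = mex{0} = 1
g(7) = mex{0} = 1
g(8) = mex{0,1} = 2
g(9) = mex{0,1} = 2
g(10) = mex{0,1} = 2
g(11) = mex{0,1} = 2
g(12) = mex{1,2} = 0
The P-positions (g = 0) in 0..12 are 0, 1, 2, 3, 12.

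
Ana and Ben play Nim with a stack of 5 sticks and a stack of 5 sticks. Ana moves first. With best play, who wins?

Nim-sum: 5 XOR 5 = 0.
The nim-sum is 0, so this is a P-position: the player to move is in a losing position under optimal play; Ana is about to move from it and so loses — Ben wins.

Ben wins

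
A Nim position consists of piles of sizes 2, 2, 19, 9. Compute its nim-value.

Compute the nim-sum pairwise:
2 XOR 2 = 0
0 XOR 19 = 19
19 XOR 9 = 26

26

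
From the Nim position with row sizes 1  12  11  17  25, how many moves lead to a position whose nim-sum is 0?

3

Compute the nim-sum pairwise:
1 ⊕ 12 = 13
13 ⊕ 11 = 6
6 ⊕ 17 = 23
23 ⊕ 25 = 14
The overall nim-sum is X = 14. A row of size p has a winning move iff p XOR X < p (reduce it to p XOR X).
  1: 1 XOR 14 = 15 ≥ 1 — no move.
  12: 12 XOR 14 = 2 < 12 — winning move (to 2).
  11: 11 XOR 14 = 5 < 11 — winning move (to 5).
  17: 17 XOR 14 = 31 ≥ 17 — no move.
  25: 25 XOR 14 = 23 < 25 — winning move (to 23).
That gives 3 winning moves.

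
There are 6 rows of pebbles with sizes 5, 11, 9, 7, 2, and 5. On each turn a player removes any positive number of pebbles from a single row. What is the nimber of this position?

Write each in binary and XOR column by column:
  0101  (5)
  1011  (11)
  1001  (9)
  0111  (7)
  0010  (2)
  0101  (5)
  ----
  0111  (7)

7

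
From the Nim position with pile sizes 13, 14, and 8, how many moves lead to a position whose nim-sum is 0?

3

Compute the nim-sum pairwise:
13 ⊕ 14 = 3
3 ⊕ 8 = 11
The overall nim-sum is X = 11. A pile of size p has a winning move iff p XOR X < p (reduce it to p XOR X).
  13: 13 XOR 11 = 6 < 13 — winning move (to 6).
  14: 14 XOR 11 = 5 < 14 — winning move (to 5).
  8: 8 XOR 11 = 3 < 8 — winning move (to 3).
That gives 3 winning moves.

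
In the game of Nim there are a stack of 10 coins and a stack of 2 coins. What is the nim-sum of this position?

8

Write each in binary and XOR column by column:
  1010  (10)
  0010  (2)
  ----
  1000  (8)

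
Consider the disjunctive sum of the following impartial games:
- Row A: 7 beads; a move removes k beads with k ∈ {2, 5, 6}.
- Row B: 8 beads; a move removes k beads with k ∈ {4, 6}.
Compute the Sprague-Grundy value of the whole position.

Build the Grundy sequence for row A with g(k) = mex{g(k−s) : s ∈ {2, 5, 6}, s ≤ k}:
g(0) = mex{} = 0
g(1) = mex{} = 0
g(2) = mex{0} = 1
g(3) = mex{0} = 1
g(4) = mex{1} = 0
g(5) = mex{0,1} = 2
g(6) = mex{0} = 1
g(7) = mex{0,1,2} = 3
So g(7) = 3.
Grundy values for row B (subtraction set {4, 6}):
g(0) = mex{} = 0
g(1) = mex{} = 0
g(2) = mex{} = 0
g(3) = mex{} = 0
g(4) = mex{0} = 1
g(5) = mex{0} = 1
g(6) = mex{0} = 1
g(7) = mex{0} = 1
g(8) = mex{0,1} = 2
So g(8) = 2.
The value of a disjunctive sum is the nim-sum of the parts.
Combined value = 3 XOR 2 = 1.

1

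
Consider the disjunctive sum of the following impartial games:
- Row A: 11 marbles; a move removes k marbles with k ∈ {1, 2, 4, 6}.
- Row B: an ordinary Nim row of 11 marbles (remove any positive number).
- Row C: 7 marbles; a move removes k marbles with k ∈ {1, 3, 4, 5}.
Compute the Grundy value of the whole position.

Build the Grundy sequence for row A with g(k) = mex{g(k−s) : s ∈ {1, 2, 4, 6}, s ≤ k}:
g(0) = mex{} = 0
g(1) = mex{0} = 1
g(2) = mex{0,1} = 2
g(3) = mex{1,2} = 0
g(4) = mex{0,2} = 1
g(5) = mex{0,1} = 2
g(6) = mex{0,1,2} = 3
g(7) = mex{0,1,2,3} = 4
g(8) = mex{1,2,3,4} = 0
g(9) = mex{0,2,4} = 1
g(10) = mex{0,1,3} = 2
g(11) = mex{1,2,4} = 0
So g(11) = 0.
Row B is a plain Nim row of size 11, so its Grundy value is 11.
Build the Grundy sequence for row C with g(k) = mex{g(k−s) : s ∈ {1, 3, 4, 5}, s ≤ k}:
g(0) = mex{} = 0
g(1) = mex{0} = 1
g(2) = mex{1} = 0
g(3) = mex{0} = 1
g(4) = mex{0,1} = 2
g(5) = mex{0,1,2} = 3
g(6) = mex{0,1,3} = 2
g(7) = mex{0,1,2} = 3
So g(7) = 3.
The value of a disjunctive sum is the nim-sum of the parts.
Combined value = 0 ⊕ 11 ⊕ 3 = 8.

8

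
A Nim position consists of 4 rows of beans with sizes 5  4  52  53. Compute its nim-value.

0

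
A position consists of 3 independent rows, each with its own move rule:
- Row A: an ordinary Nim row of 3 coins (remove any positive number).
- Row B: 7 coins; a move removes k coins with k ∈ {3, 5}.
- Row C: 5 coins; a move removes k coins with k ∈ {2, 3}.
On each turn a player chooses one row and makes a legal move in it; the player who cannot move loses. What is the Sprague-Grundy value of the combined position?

Row A is a plain Nim row of size 3, so its Grundy value is 3.
Grundy values for row B (subtraction set {3, 5}):
g(0) = mex{} = 0
g(1) = mex{} = 0
g(2) = mex{} = 0
g(3) = mex{0} = 1
g(4) = mex{0} = 1
g(5) = mex{0} = 1
g(6) = mex{0,1} = 2
g(7) = mex{0,1} = 2
So g(7) = 2.
For row C, compute g(0), g(1), … with moves {2, 3}:
k:     0  1  2  3  4  5
g(k):  0  0  1  1  2  0
So g(5) = 0.
By the Sprague-Grundy theorem, the Grundy value of a sum of independent games is the XOR of the component values.
Combined value = 3 ⊕ 2 ⊕ 0 = 1.

1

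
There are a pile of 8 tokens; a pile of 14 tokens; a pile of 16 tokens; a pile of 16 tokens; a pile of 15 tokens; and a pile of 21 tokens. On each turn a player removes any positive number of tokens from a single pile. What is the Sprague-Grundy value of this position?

Nim-sum: 8 XOR 14 XOR 16 XOR 16 XOR 15 XOR 21 = 28.

28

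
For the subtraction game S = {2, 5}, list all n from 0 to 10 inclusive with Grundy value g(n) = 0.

0, 1, 4, 7, 8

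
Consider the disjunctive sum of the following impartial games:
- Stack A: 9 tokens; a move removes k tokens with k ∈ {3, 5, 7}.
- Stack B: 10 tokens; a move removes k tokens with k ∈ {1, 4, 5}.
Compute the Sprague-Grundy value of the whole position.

3

Build the Grundy sequence for stack A with g(k) = mex{g(k−s) : s ∈ {3, 5, 7}, s ≤ k}:
g(0) = mex{} = 0
g(1) = mex{} = 0
g(2) = mex{} = 0
g(3) = mex{0} = 1
g(4) = mex{0} = 1
g(5) = mex{0} = 1
g(6) = mex{0,1} = 2
g(7) = mex{0,1} = 2
g(8) = mex{0,1} = 2
g(9) = mex{0,1,2} = 3
So g(9) = 3.
For stack B, compute g(0), g(1), … with moves {1, 4, 5}:
k:     0  1  2  3  4  5  6  7  8  9 10
g(k):  0  1  0  1  2  3  2  3  0  1  0
So g(10) = 0.
The value of a disjunctive sum is the nim-sum of the parts.
Combined value = 3 ⊕ 0 = 3.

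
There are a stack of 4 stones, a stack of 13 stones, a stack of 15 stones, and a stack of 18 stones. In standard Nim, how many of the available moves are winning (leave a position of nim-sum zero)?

1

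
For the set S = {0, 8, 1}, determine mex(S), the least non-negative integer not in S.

2

The values 0, 1 are all present; 2 is the first non-negative integer missing from the set.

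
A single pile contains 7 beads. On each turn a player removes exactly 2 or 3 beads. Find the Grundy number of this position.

1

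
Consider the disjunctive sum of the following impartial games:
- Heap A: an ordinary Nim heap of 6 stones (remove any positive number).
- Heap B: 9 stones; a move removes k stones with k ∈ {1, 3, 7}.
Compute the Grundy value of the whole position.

7

Heap A is a plain Nim heap of size 6, so its Grundy value is 6.
Grundy values for heap B (subtraction set {1, 3, 7}):
k:     0  1  2  3  4  5  6  7  8  9
g(k):  0  1  0  1  0  1  0  1  0  1
So g(9) = 1.
The value of a disjunctive sum is the nim-sum of the parts.
Combined value = 6 XOR 1 = 7.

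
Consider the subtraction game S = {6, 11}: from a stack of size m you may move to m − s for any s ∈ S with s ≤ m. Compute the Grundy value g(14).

Compute g(0), g(1), … for moves {6, 11}:
g(0) = mex{} = 0
g(1) = mex{} = 0
g(2) = mex{} = 0
g(3) = mex{} = 0
g(4) = mex{} = 0
g(5) = mex{} = 0
g(6) = mex{0} = 1
g(7) = mex{0} = 1
g(8) = mex{0} = 1
g(9) = mex{0} = 1
g(10) = mex{0} = 1
g(11) = mex{0} = 1
g(12) = mex{0,1} = 2
g(13) = mex{0,1} = 2
g(14) = mex{0,1} = 2
So g(14) = 2.

2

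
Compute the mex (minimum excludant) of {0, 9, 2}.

1

0 is in the set but 1 is not, so the mex is 1.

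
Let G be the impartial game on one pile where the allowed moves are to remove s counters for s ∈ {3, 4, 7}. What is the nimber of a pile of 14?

1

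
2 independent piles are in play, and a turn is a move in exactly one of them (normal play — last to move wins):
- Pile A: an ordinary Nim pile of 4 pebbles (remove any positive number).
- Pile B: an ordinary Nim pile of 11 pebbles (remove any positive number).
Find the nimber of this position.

Pile A is a plain Nim pile of size 4, so its Grundy value is 4.
Pile B is a plain Nim pile of size 11, so its Grundy value is 11.
The value of a disjunctive sum is the nim-sum of the parts.
Combined value = 4 XOR 11 = 15.

15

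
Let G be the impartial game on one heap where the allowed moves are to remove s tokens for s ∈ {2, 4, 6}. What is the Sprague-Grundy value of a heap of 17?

Compute g(0), g(1), … for moves {2, 4, 6}:
k:     0  1  2  3  4  5  6  7  8  9 10 11 12 13 14 15 16 17
g(k):  0  0  1  1  2  2  3  3  0  0  1  1  2  2  3  3  0  0
So g(17) = 0.

0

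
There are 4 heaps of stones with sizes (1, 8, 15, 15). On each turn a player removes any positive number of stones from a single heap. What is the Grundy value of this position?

9

Compute the nim-sum pairwise:
1 XOR 8 = 9
9 XOR 15 = 6
6 XOR 15 = 9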